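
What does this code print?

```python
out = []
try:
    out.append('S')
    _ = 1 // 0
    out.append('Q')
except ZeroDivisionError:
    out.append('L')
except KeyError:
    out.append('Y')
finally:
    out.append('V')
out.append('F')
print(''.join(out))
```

Execution trace: 'S' (try body) → 'L' (except ZeroDivisionError) → 'V' (finally) → 'F' (after the try/except). Output: SLVF

Answer: SLVF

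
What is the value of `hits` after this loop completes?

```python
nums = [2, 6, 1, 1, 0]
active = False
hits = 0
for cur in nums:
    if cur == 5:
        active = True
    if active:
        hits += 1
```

Count elements after first 5 in [2, 6, 1, 1, 0]
`hits` takes the values: 0

Answer: 0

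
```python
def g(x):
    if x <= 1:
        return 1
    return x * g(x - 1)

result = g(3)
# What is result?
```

g(3) = 3 * 2 * 1 = 6

Answer: 6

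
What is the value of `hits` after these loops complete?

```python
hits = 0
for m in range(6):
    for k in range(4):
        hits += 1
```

6 * 4 = 24
`hits` takes the values: 0 → 1 → 2 → 3 → 4 → 5 → 6 → 7 → 8 → 9 → 10 → 11 → 12 → 13 → 14 → 15 → 16 → 17 → 18 → 19 → 20 → 21 → 22 → 23 → 24

Answer: 24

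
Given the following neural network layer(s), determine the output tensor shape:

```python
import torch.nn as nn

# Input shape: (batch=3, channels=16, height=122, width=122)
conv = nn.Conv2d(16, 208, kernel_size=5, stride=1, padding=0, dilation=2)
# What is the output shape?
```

Input: (3, 16, 122, 122) -> Output: (3, 208, 114, 114)

Answer: (3, 208, 114, 114)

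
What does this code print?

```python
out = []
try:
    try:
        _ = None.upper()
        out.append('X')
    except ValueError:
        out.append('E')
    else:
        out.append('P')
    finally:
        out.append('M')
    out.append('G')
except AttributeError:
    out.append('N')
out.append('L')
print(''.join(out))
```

Execution trace: 'M' (inner finally) → 'N' (except AttributeError) → 'L' (after the try/except). Output: MNL

Answer: MNL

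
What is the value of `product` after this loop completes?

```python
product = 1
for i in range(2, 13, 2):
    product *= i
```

Product of even numbers 2 to 12
`product` takes the values: 1 → 2 → 8 → 48 → 384 → 3840 → 46080

Answer: 46080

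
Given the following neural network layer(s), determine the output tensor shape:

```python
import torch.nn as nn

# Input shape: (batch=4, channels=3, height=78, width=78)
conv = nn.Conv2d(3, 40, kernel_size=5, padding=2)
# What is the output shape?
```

Input: (4, 3, 78, 78) -> Output: (4, 40, 78, 78)

Answer: (4, 40, 78, 78)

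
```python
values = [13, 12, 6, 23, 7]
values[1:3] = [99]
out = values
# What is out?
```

Trace:
`values = [13, 12, 6, 23, 7]` → values = [13, 12, 6, 23, 7]
`values[1:3] = [99]` → values = [13, 99, 23, 7]
`out = values` → out = [13, 99, 23, 7]
So out = [13, 99, 23, 7]

Answer: [13, 99, 23, 7]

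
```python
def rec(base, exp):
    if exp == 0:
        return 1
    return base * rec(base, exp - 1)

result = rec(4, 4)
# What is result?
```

rec(4, 4) = 4 * 4 * 4 * 4 = 256

Answer: 256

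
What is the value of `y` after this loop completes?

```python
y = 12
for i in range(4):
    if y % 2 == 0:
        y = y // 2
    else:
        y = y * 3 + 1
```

Collatz-style transformation from 12
`y` takes the values: 12 → 6 → 3 → 10 → 5

Answer: 5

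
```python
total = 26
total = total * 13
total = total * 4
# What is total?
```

Trace:
`total = 26` → total = 26
`total = total * 13` → total = 338
`total = total * 4` → total = 1352
So total = 1352

Answer: 1352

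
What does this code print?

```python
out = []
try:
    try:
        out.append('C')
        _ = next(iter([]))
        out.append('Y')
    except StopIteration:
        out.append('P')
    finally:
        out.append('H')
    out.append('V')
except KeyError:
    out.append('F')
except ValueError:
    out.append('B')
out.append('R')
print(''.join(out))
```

Execution trace: 'C' (inner try body) → 'P' (inner except StopIteration) → 'H' (inner finally) → 'V' (try body, no exception) → 'R' (after the try/except). Output: CPHVR

Answer: CPHVR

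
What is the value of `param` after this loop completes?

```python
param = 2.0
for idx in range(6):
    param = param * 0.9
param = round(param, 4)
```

Exponential decay: 2.0 * 0.9^6
`param` takes the values: 2.0 → 1.8 → 1.62 → 1.458 → 1.3122 → 1.18098 → 1.062882 → 1.0629

Answer: 1.0629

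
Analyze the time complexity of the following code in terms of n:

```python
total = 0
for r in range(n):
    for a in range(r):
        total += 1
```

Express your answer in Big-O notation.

Each loop level contributes: n × n. Multiplying the contributions gives O(n^2).

Answer: O(n^2)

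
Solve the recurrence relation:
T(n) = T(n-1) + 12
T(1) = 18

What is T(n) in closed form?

Unrolling: T(n) = T(1) + 12·(n-1) = 18 + 12(n-1) = 12n + 6.

Answer: T(n) = 12n + 6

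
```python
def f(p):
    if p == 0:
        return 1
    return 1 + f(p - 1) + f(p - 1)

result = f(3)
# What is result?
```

f(p) = 1 + 2·f(p-1), f(0)=1. Closed form: (1+1)·2^3 - 1 = 15.

Answer: 15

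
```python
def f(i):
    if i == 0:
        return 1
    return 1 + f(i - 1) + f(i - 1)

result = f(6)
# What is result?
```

f(i) = 1 + 2·f(i-1), f(0)=1. Closed form: (1+1)·2^6 - 1 = 127.

Answer: 127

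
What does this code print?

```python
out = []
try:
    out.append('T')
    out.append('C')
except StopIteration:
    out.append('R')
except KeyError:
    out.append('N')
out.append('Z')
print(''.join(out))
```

Execution trace: 'T' (try body) → 'C' (try body, no exception) → 'Z' (after the try/except). Output: TCZ

Answer: TCZ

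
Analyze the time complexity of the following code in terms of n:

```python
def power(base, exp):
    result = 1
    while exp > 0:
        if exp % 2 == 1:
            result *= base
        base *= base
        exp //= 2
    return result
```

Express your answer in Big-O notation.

This is Exponentiation by squaring. Time complexity: O(log n).

Answer: O(log n)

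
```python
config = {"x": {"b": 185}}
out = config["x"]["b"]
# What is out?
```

Trace:
`config = {"x": {"b": 185}}` → config = {'x': {'b': 185}}
`out = config["x"]["b"]` → out = 185
So out = 185

Answer: 185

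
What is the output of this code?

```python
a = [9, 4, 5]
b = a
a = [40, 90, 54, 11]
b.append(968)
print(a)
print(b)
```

Key concept: rebinding vs mutation: a is rebound to a new list, b still points at the original.
Step by step:
`a = [9, 4, 5]` → a = [9, 4, 5]
`b = a` → b = [9, 4, 5] (same object as a)
`a = [40, 90, 54, 11]` → a = [40, 90, 54, 11]
`b.append(968)` → b = [9, 4, 5, 968]
`print(a)` → prints [40, 90, 54, 11]
`print(b)` → prints [9, 4, 5, 968]

Answer:
[40, 90, 54, 11]
[9, 4, 5, 968]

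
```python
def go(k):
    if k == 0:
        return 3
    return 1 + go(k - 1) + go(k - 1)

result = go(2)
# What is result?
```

go(k) = 1 + 2·go(k-1), go(0)=3. Closed form: (3+1)·2^2 - 1 = 15.

Answer: 15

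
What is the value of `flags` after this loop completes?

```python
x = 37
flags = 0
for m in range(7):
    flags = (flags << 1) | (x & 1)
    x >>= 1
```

Reverse lowest 7 bits of 37
`flags` takes the values: 0 → 1 → 2 → 5 → 10 → 20 → 41 → 82

Answer: 82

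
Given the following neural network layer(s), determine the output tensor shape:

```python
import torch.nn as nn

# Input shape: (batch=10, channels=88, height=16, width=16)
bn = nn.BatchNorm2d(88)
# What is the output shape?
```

Input: (10, 88, 16, 16) -> Output: (10, 88, 16, 16)

Answer: (10, 88, 16, 16)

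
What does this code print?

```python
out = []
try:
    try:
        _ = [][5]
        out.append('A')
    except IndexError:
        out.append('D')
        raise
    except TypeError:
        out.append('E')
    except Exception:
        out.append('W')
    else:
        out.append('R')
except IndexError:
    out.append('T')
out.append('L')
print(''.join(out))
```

Execution trace: 'D' (inner except IndexError) → 'T' (outer except IndexError) → 'L' (after the try/except). Output: DTL

Answer: DTL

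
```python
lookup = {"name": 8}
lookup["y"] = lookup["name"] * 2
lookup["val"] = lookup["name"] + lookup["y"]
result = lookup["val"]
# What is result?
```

Trace:
`lookup = {"name": 8}` → lookup = {'name': 8}
`lookup["y"] = lookup["name"] * 2` → lookup = {'name': 8, 'y': 16}
`lookup["val"] = lookup["name"] + lookup["y"]` → lookup = {'name': 8, 'y': 16, 'val': 24}
`result = lookup["val"]` → result = 24
So result = 24

Answer: 24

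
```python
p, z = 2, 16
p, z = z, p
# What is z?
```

Trace:
`p, z = 2, 16` → p = 2; z = 16
`p, z = z, p` → p = 16; z = 2
So z = 2

Answer: 2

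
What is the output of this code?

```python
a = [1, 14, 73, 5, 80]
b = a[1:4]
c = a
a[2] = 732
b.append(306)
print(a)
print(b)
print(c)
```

Key concept: slice vs alias.
Step by step:
`a = [1, 14, 73, 5, 80]` → a = [1, 14, 73, 5, 80]
`b = a[1:4]` → b = [14, 73, 5]
`c = a` → c = [1, 14, 73, 5, 80] (same object as a)
`a[2] = 732` → a = [1, 14, 732, 5, 80] (same object as c); c = [1, 14, 732, 5, 80] (same object as a)
`b.append(306)` → b = [14, 73, 5, 306]
`print(a)` → prints [1, 14, 732, 5, 80]
`print(b)` → prints [14, 73, 5, 306]
`print(c)` → prints [1, 14, 732, 5, 80]

Answer:
[1, 14, 732, 5, 80]
[14, 73, 5, 306]
[1, 14, 732, 5, 80]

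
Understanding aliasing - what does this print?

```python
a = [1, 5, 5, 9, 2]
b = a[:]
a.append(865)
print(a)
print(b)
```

Key concept: slice [:] creates copy.
Step by step:
`a = [1, 5, 5, 9, 2]` → a = [1, 5, 5, 9, 2]
`b = a[:]` → b = [1, 5, 5, 9, 2]
`a.append(865)` → a = [1, 5, 5, 9, 2, 865]
`print(a)` → prints [1, 5, 5, 9, 2, 865]
`print(b)` → prints [1, 5, 5, 9, 2]

Answer:
[1, 5, 5, 9, 2, 865]
[1, 5, 5, 9, 2]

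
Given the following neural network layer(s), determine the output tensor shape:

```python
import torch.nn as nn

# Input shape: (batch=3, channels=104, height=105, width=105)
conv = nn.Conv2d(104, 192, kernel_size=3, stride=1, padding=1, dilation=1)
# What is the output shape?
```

Input: (3, 104, 105, 105) -> Output: (3, 192, 105, 105)

Answer: (3, 192, 105, 105)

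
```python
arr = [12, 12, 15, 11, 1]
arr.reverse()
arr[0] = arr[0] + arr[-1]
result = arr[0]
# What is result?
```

Trace:
`arr = [12, 12, 15, 11, 1]` → arr = [12, 12, 15, 11, 1]
`arr.reverse()` → arr = [1, 11, 15, 12, 12]
`arr[0] = arr[0] + arr[-1]` → arr = [13, 11, 15, 12, 12]
`result = arr[0]` → result = 13
So result = 13

Answer: 13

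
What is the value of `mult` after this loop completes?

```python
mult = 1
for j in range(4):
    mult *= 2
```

2^4 = 16
`mult` takes the values: 1 → 2 → 4 → 8 → 16

Answer: 16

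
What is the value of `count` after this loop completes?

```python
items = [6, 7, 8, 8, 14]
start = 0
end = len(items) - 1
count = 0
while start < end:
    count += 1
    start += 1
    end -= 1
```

Iterations until pointers meet (list length 5)
`count` takes the values: 0 → 1 → 2

Answer: 2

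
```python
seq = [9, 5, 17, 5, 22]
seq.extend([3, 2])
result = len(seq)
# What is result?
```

Trace:
`seq = [9, 5, 17, 5, 22]` → seq = [9, 5, 17, 5, 22]
`seq.extend([3, 2])` → seq = [9, 5, 17, 5, 22, 3, 2]
`result = len(seq)` → result = 7
So result = 7

Answer: 7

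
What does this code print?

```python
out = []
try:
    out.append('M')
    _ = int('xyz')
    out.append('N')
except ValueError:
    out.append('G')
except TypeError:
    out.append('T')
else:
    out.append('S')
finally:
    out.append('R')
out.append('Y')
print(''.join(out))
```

Execution trace: 'M' (try body) → 'G' (except ValueError) → 'R' (finally) → 'Y' (after the try/except). Output: MGRY

Answer: MGRY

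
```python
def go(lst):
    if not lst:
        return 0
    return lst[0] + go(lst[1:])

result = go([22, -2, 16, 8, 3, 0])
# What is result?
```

22 + (-2) + 16 + 8 + 3 + 0 + 0 = 47

Answer: 47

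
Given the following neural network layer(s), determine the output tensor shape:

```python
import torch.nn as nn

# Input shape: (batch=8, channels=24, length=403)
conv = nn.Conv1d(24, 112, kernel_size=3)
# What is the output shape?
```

Input: (8, 24, 403) -> Output: (8, 112, 401)

Answer: (8, 112, 401)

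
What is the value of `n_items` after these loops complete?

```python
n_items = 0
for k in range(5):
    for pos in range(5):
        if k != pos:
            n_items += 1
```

5² - 5 (exclude diagonal)
`n_items` takes the values: 0 → 1 → 2 → 3 → 4 → 5 → 6 → 7 → 8 → 9 → 10 → 11 → 12 → 13 → 14 → 15 → 16 → 17 → 18 → 19 → 20

Answer: 20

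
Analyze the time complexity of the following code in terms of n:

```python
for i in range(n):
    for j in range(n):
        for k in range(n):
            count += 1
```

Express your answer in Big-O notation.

This is Triple nested loop. Time complexity: O(n³).

Answer: O(n³)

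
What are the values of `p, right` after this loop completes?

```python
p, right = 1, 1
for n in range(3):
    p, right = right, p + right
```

Fibonacci: after 3 iterations
`p, right` takes the values: (1, 1) → (1, 2) → (2, 3) → (3, 5)

Answer: 3, 5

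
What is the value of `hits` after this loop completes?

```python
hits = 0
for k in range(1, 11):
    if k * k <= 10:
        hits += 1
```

Count numbers where k² ≤ 10
`hits` takes the values: 0 → 1 → 2 → 3

Answer: 3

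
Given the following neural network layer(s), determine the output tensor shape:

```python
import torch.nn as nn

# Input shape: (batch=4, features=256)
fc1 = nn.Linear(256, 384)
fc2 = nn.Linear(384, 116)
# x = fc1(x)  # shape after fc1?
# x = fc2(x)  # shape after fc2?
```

Input: (4, 256) -> after fc1: (4, 384) -> Output: (4, 116)

Answer: (4, 116)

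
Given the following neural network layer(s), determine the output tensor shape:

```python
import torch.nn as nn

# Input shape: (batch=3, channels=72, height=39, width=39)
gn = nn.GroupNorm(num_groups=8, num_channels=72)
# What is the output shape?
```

Input: (3, 72, 39, 39) -> Output: (3, 72, 39, 39)

Answer: (3, 72, 39, 39)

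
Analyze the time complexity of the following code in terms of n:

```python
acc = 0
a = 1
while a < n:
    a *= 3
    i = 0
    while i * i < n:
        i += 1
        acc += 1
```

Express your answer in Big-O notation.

Each loop level contributes: log n × √n. Multiplying the contributions gives O(√n log n).

Answer: O(√n log n)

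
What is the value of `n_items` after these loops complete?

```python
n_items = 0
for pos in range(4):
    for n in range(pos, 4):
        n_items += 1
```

Upper triangle: 4 + 3 + ... + 1
`n_items` takes the values: 0 → 1 → 2 → 3 → 4 → 5 → 6 → 7 → 8 → 9 → 10

Answer: 10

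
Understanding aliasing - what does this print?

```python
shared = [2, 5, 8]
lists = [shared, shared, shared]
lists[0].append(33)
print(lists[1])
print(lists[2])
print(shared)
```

Key concept: list of same reference.
Step by step:
`shared = [2, 5, 8]` → shared = [2, 5, 8]
`lists = [shared, shared, shared]` → lists = [[2, 5, 8], [2, 5, 8], [2, 5, 8]]
`lists[0].append(33)` → shared = [2, 5, 8, 33]; lists = [[2, 5, 8, 33], [2, 5, 8, 33], [2, 5, 8, 33]]
`print(lists[1])` → prints [2, 5, 8, 33]
`print(lists[2])` → prints [2, 5, 8, 33]
`print(shared)` → prints [2, 5, 8, 33]

Answer:
[2, 5, 8, 33]
[2, 5, 8, 33]
[2, 5, 8, 33]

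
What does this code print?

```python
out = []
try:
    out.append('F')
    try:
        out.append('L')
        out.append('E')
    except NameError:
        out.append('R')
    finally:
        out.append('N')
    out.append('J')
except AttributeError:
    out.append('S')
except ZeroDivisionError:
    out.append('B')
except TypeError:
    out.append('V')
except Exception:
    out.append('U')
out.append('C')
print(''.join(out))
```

Execution trace: 'F' (try body) → 'L' (inner try body) → 'E' (inner try body, no exception) → 'N' (inner finally) → 'J' (try body, no exception) → 'C' (after the try/except). Output: FLENJC

Answer: FLENJC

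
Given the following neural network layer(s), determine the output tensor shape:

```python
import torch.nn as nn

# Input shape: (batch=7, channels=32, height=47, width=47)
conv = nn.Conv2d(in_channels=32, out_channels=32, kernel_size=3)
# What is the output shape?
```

Input: (7, 32, 47, 47) -> Output: (7, 32, 45, 45)

Answer: (7, 32, 45, 45)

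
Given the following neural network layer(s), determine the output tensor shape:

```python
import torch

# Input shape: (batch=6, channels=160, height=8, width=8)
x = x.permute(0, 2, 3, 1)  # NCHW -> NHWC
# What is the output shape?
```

Input: (6, 160, 8, 8) -> Output: (6, 8, 8, 160)

Answer: (6, 8, 8, 160)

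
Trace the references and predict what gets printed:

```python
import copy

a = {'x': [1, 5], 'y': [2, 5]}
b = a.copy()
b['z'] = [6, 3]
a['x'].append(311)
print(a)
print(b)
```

Key concept: shallow copy of dict with mutable values.
Step by step:
`a = {'x': [1, 5], 'y': [2, 5]}` → a = {'x': [1, 5], 'y': [2, 5]}
`b = a.copy()` → b = {'x': [1, 5], 'y': [2, 5]}
`b['z'] = [6, 3]` → b = {'x': [1, 5], 'y': [2, 5], 'z': [6, 3]}
`a['x'].append(311)` → a = {'x': [1, 5, 311], 'y': [2, 5]}; b = {'x': [1, 5, 311], 'y': [2, 5], 'z': [6, 3]}
`print(a)` → prints {'x': [1, 5, 311], 'y': [2, 5]}
`print(b)` → prints {'x': [1, 5, 311], 'y': [2, 5], 'z': [6, 3]}

Answer:
{'x': [1, 5, 311], 'y': [2, 5]}
{'x': [1, 5, 311], 'y': [2, 5], 'z': [6, 3]}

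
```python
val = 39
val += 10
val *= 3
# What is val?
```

Trace:
`val = 39` → val = 39
`val += 10` → val = 49
`val *= 3` → val = 147
So val = 147

Answer: 147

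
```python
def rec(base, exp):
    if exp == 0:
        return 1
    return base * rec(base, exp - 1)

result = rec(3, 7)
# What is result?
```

rec(3, 7) = 3 * 3 * 3 * 3 * 3 * 3 * 3 = 2187

Answer: 2187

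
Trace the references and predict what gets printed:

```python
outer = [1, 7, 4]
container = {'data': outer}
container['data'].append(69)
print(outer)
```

Key concept: dict holds reference to list.
Step by step:
`outer = [1, 7, 4]` → outer = [1, 7, 4]
`container = {'data': outer}` → container = {'data': [1, 7, 4]}
`container['data'].append(69)` → outer = [1, 7, 4, 69]; container = {'data': [1, 7, 4, 69]}
`print(outer)` → prints [1, 7, 4, 69]

Answer: [1, 7, 4, 69]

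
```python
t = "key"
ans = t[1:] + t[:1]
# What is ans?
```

Trace:
`t = "key"` → t = 'key'
`ans = t[1:] + t[:1]` → ans = 'eyk'
So ans = 'eyk'

Answer: 'eyk'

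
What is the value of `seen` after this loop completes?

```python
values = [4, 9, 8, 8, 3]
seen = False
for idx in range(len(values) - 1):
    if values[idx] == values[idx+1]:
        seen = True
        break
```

Check consecutive duplicates in [4, 9, 8, 8, 3]
`seen` takes the values: False → True

Answer: True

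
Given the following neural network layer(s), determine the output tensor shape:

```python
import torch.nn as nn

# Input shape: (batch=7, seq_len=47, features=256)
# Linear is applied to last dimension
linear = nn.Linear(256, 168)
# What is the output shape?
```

Input: (7, 47, 256) -> Output: (7, 47, 168)

Answer: (7, 47, 168)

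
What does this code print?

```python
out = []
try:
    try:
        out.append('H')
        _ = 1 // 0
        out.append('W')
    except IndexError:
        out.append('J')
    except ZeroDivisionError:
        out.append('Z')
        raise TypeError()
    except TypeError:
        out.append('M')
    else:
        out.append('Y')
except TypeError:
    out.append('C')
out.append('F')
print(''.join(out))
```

Execution trace: 'H' (inner try body) → 'Z' (inner except ZeroDivisionError) → 'C' (outer except TypeError) → 'F' (after the try/except). Output: HZCF

Answer: HZCF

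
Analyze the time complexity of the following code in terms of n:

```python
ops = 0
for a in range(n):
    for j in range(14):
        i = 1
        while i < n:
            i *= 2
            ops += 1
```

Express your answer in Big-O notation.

Each loop level contributes: n × 1 × log n. Multiplying the contributions gives O(n log n).

Answer: O(n log n)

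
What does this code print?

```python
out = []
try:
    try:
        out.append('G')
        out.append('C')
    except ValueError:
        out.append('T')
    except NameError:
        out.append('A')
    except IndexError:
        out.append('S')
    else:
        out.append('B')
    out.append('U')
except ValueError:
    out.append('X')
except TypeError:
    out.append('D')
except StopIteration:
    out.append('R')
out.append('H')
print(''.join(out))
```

Execution trace: 'G' (inner try body) → 'C' (inner try body, no exception) → 'B' (inner else) → 'U' (try body, no exception) → 'H' (after the try/except). Output: GCBUH

Answer: GCBUH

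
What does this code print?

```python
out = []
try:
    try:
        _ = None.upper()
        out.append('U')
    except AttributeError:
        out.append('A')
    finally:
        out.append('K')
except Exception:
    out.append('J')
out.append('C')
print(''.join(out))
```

Execution trace: 'A' (inner except AttributeError) → 'K' (inner finally) → 'C' (after the try/except). Output: AKC

Answer: AKC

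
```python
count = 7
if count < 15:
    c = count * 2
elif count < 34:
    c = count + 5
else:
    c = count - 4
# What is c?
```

Trace:
`count = 7` → count = 7
`if count < 15: ...` → count < 15 is True → c = 14
So c = 14

Answer: 14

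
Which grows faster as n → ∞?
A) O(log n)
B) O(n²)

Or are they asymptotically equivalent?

O(log n) vs O(n²): Higher order terms dominate.

Answer: B) O(n²) grows faster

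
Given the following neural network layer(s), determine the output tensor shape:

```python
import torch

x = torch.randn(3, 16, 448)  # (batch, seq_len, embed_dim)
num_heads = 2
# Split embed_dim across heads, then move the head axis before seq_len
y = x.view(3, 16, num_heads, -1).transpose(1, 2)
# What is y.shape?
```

Input: (3, 16, 448) -> head_dim = 448 // 2 = 224; after view: (3, 16, 2, 224) -> after transpose(1, 2): (3, 2, 16, 224) -> Output: (3, 2, 16, 224)

Answer: (3, 2, 16, 224)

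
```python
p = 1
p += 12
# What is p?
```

Trace:
`p = 1` → p = 1
`p += 12` → p = 13
So p = 13

Answer: 13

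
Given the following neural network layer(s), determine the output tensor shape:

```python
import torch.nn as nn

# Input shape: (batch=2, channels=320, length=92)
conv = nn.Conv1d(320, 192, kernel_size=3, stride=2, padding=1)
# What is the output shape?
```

Input: (2, 320, 92) -> Output: (2, 192, 46)

Answer: (2, 192, 46)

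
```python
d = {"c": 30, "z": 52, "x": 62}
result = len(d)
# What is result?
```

Trace:
`d = {"c": 30, "z": 52, "x": 62}` → d = {'c': 30, 'z': 52, 'x': 62}
`result = len(d)` → result = 3
So result = 3

Answer: 3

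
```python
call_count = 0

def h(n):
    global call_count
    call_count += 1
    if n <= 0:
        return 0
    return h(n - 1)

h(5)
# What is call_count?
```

Linear recursion stepping by 1: 6 calls from n=5 down to ≤0.

Answer: 6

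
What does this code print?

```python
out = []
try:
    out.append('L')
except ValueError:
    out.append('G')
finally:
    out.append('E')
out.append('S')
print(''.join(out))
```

Execution trace: 'L' (try body, no exception) → 'E' (finally) → 'S' (after the try/except). Output: LES

Answer: LES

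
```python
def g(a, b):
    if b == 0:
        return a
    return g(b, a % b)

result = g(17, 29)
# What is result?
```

g(17, 29) -> g(29, 17) -> g(17, 12) -> g(12, 5) -> g(5, 2) -> g(2, 1) -> g(1, 0) -> 1

Answer: 1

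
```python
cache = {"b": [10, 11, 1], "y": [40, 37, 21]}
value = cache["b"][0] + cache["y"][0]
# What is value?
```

Trace:
`cache = {"b": [10, 11, 1], "y": [40, 37, 21]}` → cache = {'b': [10, 11, 1], 'y': [40, 37, 21]}
`value = cache["b"][0] + cache["y"][0]` → value = 50
So value = 50

Answer: 50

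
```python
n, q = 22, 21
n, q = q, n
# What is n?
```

Trace:
`n, q = 22, 21` → n = 22; q = 21
`n, q = q, n` → n = 21; q = 22
So n = 21

Answer: 21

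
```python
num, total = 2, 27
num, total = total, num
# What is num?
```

Trace:
`num, total = 2, 27` → num = 2; total = 27
`num, total = total, num` → num = 27; total = 2
So num = 27

Answer: 27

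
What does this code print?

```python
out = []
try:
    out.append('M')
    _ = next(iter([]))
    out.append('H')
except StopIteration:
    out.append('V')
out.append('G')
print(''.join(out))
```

Execution trace: 'M' (try body) → 'V' (except StopIteration) → 'G' (after the try/except). Output: MVG

Answer: MVG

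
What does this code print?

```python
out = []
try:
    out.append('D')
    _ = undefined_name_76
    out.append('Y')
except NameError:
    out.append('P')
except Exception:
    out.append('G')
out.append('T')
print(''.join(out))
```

Execution trace: 'D' (try body) → 'P' (except NameError) → 'T' (after the try/except). Output: DPT

Answer: DPT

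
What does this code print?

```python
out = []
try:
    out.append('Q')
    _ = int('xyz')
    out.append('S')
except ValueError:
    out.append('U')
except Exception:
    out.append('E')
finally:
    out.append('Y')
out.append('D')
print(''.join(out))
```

Execution trace: 'Q' (try body) → 'U' (except ValueError) → 'Y' (finally) → 'D' (after the try/except). Output: QUYD

Answer: QUYD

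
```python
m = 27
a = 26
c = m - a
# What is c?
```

Trace:
`m = 27` → m = 27
`a = 26` → a = 26
`c = m - a` → c = 1
So c = 1

Answer: 1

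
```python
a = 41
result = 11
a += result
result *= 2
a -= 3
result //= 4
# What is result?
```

Trace:
`a = 41` → a = 41
`result = 11` → result = 11
`a += result` → a = 52
`result *= 2` → result = 22
`a -= 3` → a = 49
`result //= 4` → result = 5
So result = 5

Answer: 5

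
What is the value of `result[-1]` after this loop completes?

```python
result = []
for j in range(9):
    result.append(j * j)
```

Last element of squares 0 to 8
`result` takes the values: [] → [0] → [0, 1] → [0, 1, 4] → [0, 1, 4, 9] → [0, 1, 4, 9, 16] → [0, 1, 4, 9, 16, 25] → [0, 1, 4, 9, 16, 25, 36] → [0, 1, 4, 9, 16, 25, 36, 49] → [0, 1, 4, 9, 16, 25, 36, 49, 64]
So `result[-1]` = 64

Answer: 64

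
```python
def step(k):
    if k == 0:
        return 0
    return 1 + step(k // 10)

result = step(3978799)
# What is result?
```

Count of digits of 3978799: 7

Answer: 7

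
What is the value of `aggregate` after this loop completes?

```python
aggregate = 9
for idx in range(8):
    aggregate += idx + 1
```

Start at 9, add 1 to 8 = 45
`aggregate` takes the values: 9 → 10 → 12 → 15 → 19 → 24 → 30 → 37 → 45

Answer: 45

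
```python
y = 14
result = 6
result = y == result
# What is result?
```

Trace:
`y = 14` → y = 14
`result = 6` → result = 6
`result = y == result` → result = False
So result = False

Answer: False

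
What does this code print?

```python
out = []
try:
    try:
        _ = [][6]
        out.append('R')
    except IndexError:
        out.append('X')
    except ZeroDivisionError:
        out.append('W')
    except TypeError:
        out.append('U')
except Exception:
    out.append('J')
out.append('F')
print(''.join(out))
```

Execution trace: 'X' (inner except IndexError) → 'F' (after the try/except). Output: XF

Answer: XF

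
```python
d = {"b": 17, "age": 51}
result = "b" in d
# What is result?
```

Trace:
`d = {"b": 17, "age": 51}` → d = {'b': 17, 'age': 51}
`result = "b" in d` → result = True
So result = True

Answer: True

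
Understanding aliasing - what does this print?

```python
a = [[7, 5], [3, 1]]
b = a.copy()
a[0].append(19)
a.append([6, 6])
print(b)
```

Key concept: shallow copy with nested lists.
Step by step:
`a = [[7, 5], [3, 1]]` → a = [[7, 5], [3, 1]]
`b = a.copy()` → b = [[7, 5], [3, 1]]
`a[0].append(19)` → a = [[7, 5, 19], [3, 1]]; b = [[7, 5, 19], [3, 1]]
`a.append([6, 6])` → a = [[7, 5, 19], [3, 1], [6, 6]]
`print(b)` → prints [[7, 5, 19], [3, 1]]

Answer: [[7, 5, 19], [3, 1]]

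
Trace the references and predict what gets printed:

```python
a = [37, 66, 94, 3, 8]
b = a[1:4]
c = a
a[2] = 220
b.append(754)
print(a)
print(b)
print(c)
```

Key concept: slice vs alias.
Step by step:
`a = [37, 66, 94, 3, 8]` → a = [37, 66, 94, 3, 8]
`b = a[1:4]` → b = [66, 94, 3]
`c = a` → c = [37, 66, 94, 3, 8] (same object as a)
`a[2] = 220` → a = [37, 66, 220, 3, 8] (same object as c); c = [37, 66, 220, 3, 8] (same object as a)
`b.append(754)` → b = [66, 94, 3, 754]
`print(a)` → prints [37, 66, 220, 3, 8]
`print(b)` → prints [66, 94, 3, 754]
`print(c)` → prints [37, 66, 220, 3, 8]

Answer:
[37, 66, 220, 3, 8]
[66, 94, 3, 754]
[37, 66, 220, 3, 8]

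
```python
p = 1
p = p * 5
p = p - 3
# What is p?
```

Trace:
`p = 1` → p = 1
`p = p * 5` → p = 5
`p = p - 3` → p = 2
So p = 2

Answer: 2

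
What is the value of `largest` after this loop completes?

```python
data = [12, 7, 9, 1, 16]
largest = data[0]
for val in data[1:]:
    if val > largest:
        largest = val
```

Maximum of [12, 7, 9, 1, 16]
`largest` takes the values: 12 → 16

Answer: 16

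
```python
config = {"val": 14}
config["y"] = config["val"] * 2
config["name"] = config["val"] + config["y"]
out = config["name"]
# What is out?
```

Trace:
`config = {"val": 14}` → config = {'val': 14}
`config["y"] = config["val"] * 2` → config = {'val': 14, 'y': 28}
`config["name"] = config["val"] + config["y"]` → config = {'val': 14, 'y': 28, 'name': 42}
`out = config["name"]` → out = 42
So out = 42

Answer: 42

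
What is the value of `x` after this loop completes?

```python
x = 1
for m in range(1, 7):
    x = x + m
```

Start at 1, add 1 through 6
`x` takes the values: 1 → 2 → 4 → 7 → 11 → 16 → 22

Answer: 22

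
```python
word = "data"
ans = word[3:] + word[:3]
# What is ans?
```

Trace:
`word = "data"` → word = 'data'
`ans = word[3:] + word[:3]` → ans = 'adat'
So ans = 'adat'

Answer: 'adat'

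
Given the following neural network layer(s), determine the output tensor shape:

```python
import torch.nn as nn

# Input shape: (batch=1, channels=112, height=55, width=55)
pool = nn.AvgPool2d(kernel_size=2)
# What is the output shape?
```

Input: (1, 112, 55, 55) -> Output: (1, 112, 27, 27)

Answer: (1, 112, 27, 27)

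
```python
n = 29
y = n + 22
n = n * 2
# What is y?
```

Trace:
`n = 29` → n = 29
`y = n + 22` → y = 51
`n = n * 2` → n = 58
So y = 51

Answer: 51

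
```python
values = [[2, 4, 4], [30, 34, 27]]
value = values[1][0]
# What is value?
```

Trace:
`values = [[2, 4, 4], [30, 34, 27]]` → values = [[2, 4, 4], [30, 34, 27]]
`value = values[1][0]` → value = 30
So value = 30

Answer: 30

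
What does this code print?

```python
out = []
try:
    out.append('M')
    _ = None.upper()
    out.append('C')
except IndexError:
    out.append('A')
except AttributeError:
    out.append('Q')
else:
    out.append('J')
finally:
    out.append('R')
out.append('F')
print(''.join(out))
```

Execution trace: 'M' (try body) → 'Q' (except AttributeError) → 'R' (finally) → 'F' (after the try/except). Output: MQRF

Answer: MQRF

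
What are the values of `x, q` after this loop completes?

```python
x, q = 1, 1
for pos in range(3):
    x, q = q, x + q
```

Fibonacci: after 3 iterations
`x, q` takes the values: (1, 1) → (1, 2) → (2, 3) → (3, 5)

Answer: 3, 5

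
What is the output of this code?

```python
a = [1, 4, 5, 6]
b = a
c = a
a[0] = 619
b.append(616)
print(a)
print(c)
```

Key concept: multiple aliases.
Step by step:
`a = [1, 4, 5, 6]` → a = [1, 4, 5, 6]
`b = a` → b = [1, 4, 5, 6] (same object as a)
`c = a` → c = [1, 4, 5, 6] (same object as a, b)
`a[0] = 619` → a = [619, 4, 5, 6] (same object as b, c); b = [619, 4, 5, 6] (same object as a, c); c = [619, 4, 5, 6] (same object as a, b)
`b.append(616)` → a = [619, 4, 5, 6, 616] (same object as b, c); b = [619, 4, 5, 6, 616] (same object as a, c); c = [619, 4, 5, 6, 616] (same object as a, b)
`print(a)` → prints [619, 4, 5, 6, 616]
`print(c)` → prints [619, 4, 5, 6, 616]

Answer:
[619, 4, 5, 6, 616]
[619, 4, 5, 6, 616]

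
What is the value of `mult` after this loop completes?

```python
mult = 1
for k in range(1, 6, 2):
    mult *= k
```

Product of 1, 3, 5, ... up to 5
`mult` takes the values: 1 → 3 → 15

Answer: 15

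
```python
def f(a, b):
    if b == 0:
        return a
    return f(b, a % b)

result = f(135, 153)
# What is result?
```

f(135, 153) -> f(153, 135) -> f(135, 18) -> f(18, 9) -> f(9, 0) -> 9

Answer: 9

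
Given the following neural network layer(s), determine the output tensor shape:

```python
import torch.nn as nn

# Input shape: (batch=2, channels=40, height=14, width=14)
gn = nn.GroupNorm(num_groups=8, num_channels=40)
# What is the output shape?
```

Input: (2, 40, 14, 14) -> Output: (2, 40, 14, 14)

Answer: (2, 40, 14, 14)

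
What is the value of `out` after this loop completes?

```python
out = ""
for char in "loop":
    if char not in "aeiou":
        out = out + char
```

Remove vowels from 'loop'
`out` takes the values: "" → "l" → "lp"

Answer: "lp"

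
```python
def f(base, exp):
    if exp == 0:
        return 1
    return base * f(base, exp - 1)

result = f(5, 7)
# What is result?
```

f(5, 7) = 5 * 5 * 5 * 5 * 5 * 5 * 5 = 78125

Answer: 78125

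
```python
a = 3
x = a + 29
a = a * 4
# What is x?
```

Trace:
`a = 3` → a = 3
`x = a + 29` → x = 32
`a = a * 4` → a = 12
So x = 32

Answer: 32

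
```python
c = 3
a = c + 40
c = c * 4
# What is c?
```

Trace:
`c = 3` → c = 3
`a = c + 40` → a = 43
`c = c * 4` → c = 12
So c = 12

Answer: 12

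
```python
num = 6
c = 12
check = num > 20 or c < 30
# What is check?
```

Trace:
`num = 6` → num = 6
`c = 12` → c = 12
`check = num > 20 or c < 30` → check = True
So check = True

Answer: True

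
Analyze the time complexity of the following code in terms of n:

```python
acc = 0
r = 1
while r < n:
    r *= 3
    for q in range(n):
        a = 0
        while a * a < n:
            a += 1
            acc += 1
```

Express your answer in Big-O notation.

Each loop level contributes: log n × n × √n. Multiplying the contributions gives O(n√n log n).

Answer: O(n√n log n)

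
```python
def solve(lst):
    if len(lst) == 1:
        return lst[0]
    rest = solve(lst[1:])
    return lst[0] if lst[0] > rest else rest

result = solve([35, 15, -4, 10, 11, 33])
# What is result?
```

Recursive max over [35, 15, -4, 10, 11, 33] = 35

Answer: 35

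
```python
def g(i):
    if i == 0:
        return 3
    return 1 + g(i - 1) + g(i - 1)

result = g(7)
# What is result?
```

g(i) = 1 + 2·g(i-1), g(0)=3. Closed form: (3+1)·2^7 - 1 = 511.

Answer: 511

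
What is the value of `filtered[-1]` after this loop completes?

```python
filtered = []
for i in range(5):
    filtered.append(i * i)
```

Last element of squares 0 to 4
`filtered` takes the values: [] → [0] → [0, 1] → [0, 1, 4] → [0, 1, 4, 9] → [0, 1, 4, 9, 16]
So `filtered[-1]` = 16

Answer: 16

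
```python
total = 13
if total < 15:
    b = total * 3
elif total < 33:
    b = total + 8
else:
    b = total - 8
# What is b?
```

Trace:
`total = 13` → total = 13
`if total < 15: ...` → total < 15 is True → b = 39
So b = 39

Answer: 39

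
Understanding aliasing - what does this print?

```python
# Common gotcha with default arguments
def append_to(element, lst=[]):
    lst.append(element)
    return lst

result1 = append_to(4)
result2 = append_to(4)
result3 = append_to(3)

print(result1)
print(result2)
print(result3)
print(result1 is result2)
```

Key concept: mutable default argument gotcha.
Step by step:
`result1 = append_to(4)` → result1 = [4]
`result2 = append_to(4)` → result1 = [4, 4] (same object as result2); result2 = [4, 4] (same object as result1)
`result3 = append_to(3)` → result1 = [4, 4, 3] (same object as result2, result3); result2 = [4, 4, 3] (same object as result1, result3); result3 = [4, 4, 3] (same object as result1, result2)
`print(result1)` → prints [4, 4, 3]
`print(result2)` → prints [4, 4, 3]
`print(result3)` → prints [4, 4, 3]
`print(result1 is result2)` → prints True

Answer:
[4, 4, 3]
[4, 4, 3]
[4, 4, 3]
True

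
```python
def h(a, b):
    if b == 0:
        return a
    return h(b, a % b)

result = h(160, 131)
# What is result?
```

h(160, 131) -> h(131, 29) -> h(29, 15) -> h(15, 14) -> h(14, 1) -> h(1, 0) -> 1

Answer: 1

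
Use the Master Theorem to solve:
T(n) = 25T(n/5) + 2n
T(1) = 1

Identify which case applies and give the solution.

a=25, b=5, f(n)=2n. log_5(25) = 2. Since c=1 < 2, Case 1 applies: T(n) = Θ(n^log_b(a)) = O(n^2).

Answer: O(n^2) - Case 1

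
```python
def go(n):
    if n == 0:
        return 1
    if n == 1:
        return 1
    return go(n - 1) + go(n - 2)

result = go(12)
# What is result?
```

Build up from base cases: go(0)=1, go(1)=1, go(2)=2, go(3)=3, go(4)=5, go(5)=8, go(6)=13, ..., go(12)=233

Answer: 233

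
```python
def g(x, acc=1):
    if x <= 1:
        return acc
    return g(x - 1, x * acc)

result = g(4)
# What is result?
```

Accumulator trace (n, acc): (4, 1) -> (3, 4) -> (2, 12) -> (1, 24) -> return 24

Answer: 24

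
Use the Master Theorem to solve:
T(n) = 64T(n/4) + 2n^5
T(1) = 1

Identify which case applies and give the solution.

a=64, b=4, f(n)=2n^5. log_4(64) = 3. Since c=5 > 3 and the regularity condition holds (64(n/4)^5 = (64/4^5)n^5 with 64/4^5 < 1), Case 3 applies: T(n) = Θ(f(n)) = O(n^5).

Answer: O(n^5) - Case 3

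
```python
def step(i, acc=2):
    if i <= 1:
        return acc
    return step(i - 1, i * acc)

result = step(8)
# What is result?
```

Accumulator trace (n, acc): (8, 2) -> (7, 16) -> (6, 112) -> (5, 672) -> (4, 3360) -> (3, 13440) -> (2, 40320) -> (1, 80640) -> return 80640

Answer: 80640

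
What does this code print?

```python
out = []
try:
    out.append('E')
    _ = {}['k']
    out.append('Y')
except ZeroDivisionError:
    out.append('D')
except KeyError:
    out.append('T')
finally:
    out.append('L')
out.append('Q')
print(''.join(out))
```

Execution trace: 'E' (try body) → 'T' (except KeyError) → 'L' (finally) → 'Q' (after the try/except). Output: ETLQ

Answer: ETLQ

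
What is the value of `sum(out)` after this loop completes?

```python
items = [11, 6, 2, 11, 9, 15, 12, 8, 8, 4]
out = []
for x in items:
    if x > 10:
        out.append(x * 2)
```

Sum of doubled values > 10
`out` takes the values: [] → [22] → [22, 22] → [22, 22, 30] → [22, 22, 30, 24]
So `sum(out)` = 98

Answer: 98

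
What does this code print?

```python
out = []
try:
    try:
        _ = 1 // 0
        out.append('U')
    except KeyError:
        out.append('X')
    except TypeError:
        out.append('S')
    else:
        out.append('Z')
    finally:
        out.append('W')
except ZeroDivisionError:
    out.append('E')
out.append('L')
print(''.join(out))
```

Execution trace: 'W' (finally) → 'E' (outer except ZeroDivisionError) → 'L' (after the try/except). Output: WEL

Answer: WEL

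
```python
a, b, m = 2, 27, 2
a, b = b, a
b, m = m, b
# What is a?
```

Trace:
`a, b, m = 2, 27, 2` → a = 2; b = 27; m = 2
`a, b = b, a` → a = 27; b = 2
`b, m = m, b` → b = 2; m = 2
So a = 27

Answer: 27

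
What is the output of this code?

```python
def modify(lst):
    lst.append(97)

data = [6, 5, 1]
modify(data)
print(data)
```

Key concept: function modifies passed list.
Step by step:
`data = [6, 5, 1]` → data = [6, 5, 1]
`modify(data)` → data = [6, 5, 1, 97]
`print(data)` → prints [6, 5, 1, 97]

Answer: [6, 5, 1, 97]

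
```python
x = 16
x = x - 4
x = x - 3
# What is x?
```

Trace:
`x = 16` → x = 16
`x = x - 4` → x = 12
`x = x - 3` → x = 9
So x = 9

Answer: 9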